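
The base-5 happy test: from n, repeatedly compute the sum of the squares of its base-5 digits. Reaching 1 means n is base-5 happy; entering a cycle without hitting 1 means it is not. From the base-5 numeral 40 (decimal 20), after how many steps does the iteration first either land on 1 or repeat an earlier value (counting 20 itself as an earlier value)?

20 = (4,0)_5 → 4² + 0² = 16
16 = (3,1)_5 → 3² + 1² = 10
10 = (2,0)_5 → 2² + 0² = 4
4 = (4)_5 → 4² = 16  — 16 repeats.
That took 4 steps.

4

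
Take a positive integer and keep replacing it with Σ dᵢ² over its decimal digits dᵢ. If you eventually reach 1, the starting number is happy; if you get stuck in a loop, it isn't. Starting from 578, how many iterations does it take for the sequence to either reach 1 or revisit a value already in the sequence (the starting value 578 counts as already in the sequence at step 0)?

13

578 → 5² + 7² + 8² = 138
138 → 1² + 3² + 8² = 74
74 → 7² + 4² = 65
65 → 6² + 5² = 61
61 → 6² + 1² = 37
37 → 3² + 7² = 58
58 → 5² + 8² = 89
89 → 8² + 9² = 145
145 → 1² + 4² + 5² = 42
42 → 4² + 2² = 20
20 → 2² + 0² = 4
4 → 4² = 16
16 → 1² + 6² = 37  — 37 repeats.
That took 13 steps.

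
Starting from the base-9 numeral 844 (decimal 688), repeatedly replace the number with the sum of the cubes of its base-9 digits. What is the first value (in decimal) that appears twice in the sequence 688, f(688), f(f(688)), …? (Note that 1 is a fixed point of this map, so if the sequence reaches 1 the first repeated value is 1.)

688 = (8,4,4)_9 → 8³ + 4³ + 4³ = 512 + 64 + 64 = 640
640 = (7,8,1)_9 → 7³ + 8³ + 1³ = 343 + 512 + 1 = 856
856 = (1,1,5,1)_9 → 1³ + 1³ + 5³ + 1³ = 1 + 1 + 125 + 1 = 128
128 = (1,5,2)_9 → 1³ + 5³ + 2³ = 1 + 125 + 8 = 134
134 = (1,5,8)_9 → 1³ + 5³ + 8³ = 1 + 125 + 512 = 638
638 = (7,7,8)_9 → 7³ + 7³ + 8³ = 343 + 343 + 512 = 1198
1198 = (1,5,7,1)_9 → 1³ + 5³ + 7³ + 1³ = 1 + 125 + 343 + 1 = 470
470 = (5,7,2)_9 → 5³ + 7³ + 2³ = 125 + 343 + 8 = 476
476 = (5,7,8)_9 → 5³ + 7³ + 8³ = 125 + 343 + 512 = 980
980 = (1,3,0,8)_9 → 1³ + 3³ + 0³ + 8³ = 1 + 27 + 0 + 512 = 540
540 = (6,6,0)_9 → 6³ + 6³ + 0³ = 216 + 216 + 0 = 432
432 = (5,3,0)_9 → 5³ + 3³ + 0³ = 125 + 27 + 0 = 152
152 = (1,7,8)_9 → 1³ + 7³ + 8³ = 1 + 343 + 512 = 856  — 856 already appeared earlier.

856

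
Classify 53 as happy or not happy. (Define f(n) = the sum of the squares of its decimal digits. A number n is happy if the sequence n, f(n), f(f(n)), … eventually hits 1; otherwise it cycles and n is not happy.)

53 → 34
34 → 25
25 → 29
29 → 85
85 → 89
89 → 145
145 → 42
42 → 20
20 → 4
4 → 16
16 → 37
37 → 58
58 → 89  — 89 already seen; the sequence cycles without reaching 1.

not happy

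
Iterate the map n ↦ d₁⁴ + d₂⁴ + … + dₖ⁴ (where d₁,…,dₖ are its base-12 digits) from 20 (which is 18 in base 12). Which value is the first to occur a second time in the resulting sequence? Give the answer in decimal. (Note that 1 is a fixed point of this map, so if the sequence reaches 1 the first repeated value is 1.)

4097

20 = (1,8)_12 → 1⁴ + 8⁴ = 1 + 4096 = 4097
4097 = (2,4,5,5)_12 → 2⁴ + 4⁴ + 5⁴ + 5⁴ = 16 + 256 + 625 + 625 = 1522
1522 = (10,6,10)_12 → 10⁴ + 6⁴ + 10⁴ = 10000 + 1296 + 10000 = 21296
21296 = (1,0,3,10,8)_12 → 1⁴ + 0⁴ + 3⁴ + 10⁴ + 8⁴ = 1 + 0 + 81 + 10000 + 4096 = 14178
14178 = (8,2,5,6)_12 → 8⁴ + 2⁴ + 5⁴ + 6⁴ = 4096 + 16 + 625 + 1296 = 6033
6033 = (3,5,10,9)_12 → 3⁴ + 5⁴ + 10⁴ + 9⁴ = 81 + 625 + 10000 + 6561 = 17267
17267 = (9,11,10,11)_12 → 9⁴ + 11⁴ + 10⁴ + 11⁴ = 6561 + 14641 + 10000 + 14641 = 45843
45843 = (2,2,6,4,3)_12 → 2⁴ + 2⁴ + 6⁴ + 4⁴ + 3⁴ = 16 + 16 + 1296 + 256 + 81 = 1665
1665 = (11,6,9)_12 → 11⁴ + 6⁴ + 9⁴ = 14641 + 1296 + 6561 = 22498
22498 = (1,1,0,2,10)_12 → 1⁴ + 1⁴ + 0⁴ + 2⁴ + 10⁴ = 1 + 1 + 0 + 16 + 10000 = 10018
10018 = (5,9,6,10)_12 → 5⁴ + 9⁴ + 6⁴ + 10⁴ = 625 + 6561 + 1296 + 10000 = 18482
18482 = (10,8,4,2)_12 → 10⁴ + 8⁴ + 4⁴ + 2⁴ = 10000 + 4096 + 256 + 16 = 14368
14368 = (8,3,9,4)_12 → 8⁴ + 3⁴ + 9⁴ + 4⁴ = 4096 + 81 + 6561 + 256 = 10994
10994 = (6,4,4,2)_12 → 6⁴ + 4⁴ + 4⁴ + 2⁴ = 1296 + 256 + 256 + 16 = 1824
1824 = (1,0,8,0)_12 → 1⁴ + 0⁴ + 8⁴ + 0⁴ = 1 + 0 + 4096 + 0 = 4097  — 4097 already appeared earlier.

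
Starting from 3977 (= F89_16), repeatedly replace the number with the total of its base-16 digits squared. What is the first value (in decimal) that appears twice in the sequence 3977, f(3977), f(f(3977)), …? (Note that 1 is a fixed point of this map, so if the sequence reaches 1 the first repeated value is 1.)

3977 = (15,8,9)_16 → 15² + 8² + 9² = 370
370 = (1,7,2)_16 → 1² + 7² + 2² = 54
54 = (3,6)_16 → 3² + 6² = 45
45 = (2,13)_16 → 2² + 13² = 173
173 = (10,13)_16 → 10² + 13² = 269
269 = (1,0,13)_16 → 1² + 0² + 13² = 170
170 = (10,10)_16 → 10² + 10² = 200
200 = (12,8)_16 → 12² + 8² = 208
208 = (13,0)_16 → 13² + 0² = 169
169 = (10,9)_16 → 10² + 9² = 181
181 = (11,5)_16 → 11² + 5² = 146
146 = (9,2)_16 → 9² + 2² = 85
85 = (5,5)_16 → 5² + 5² = 50
50 = (3,2)_16 → 3² + 2² = 13
13 = (13)_16 → 13² = 169  — 169 already appeared earlier.

169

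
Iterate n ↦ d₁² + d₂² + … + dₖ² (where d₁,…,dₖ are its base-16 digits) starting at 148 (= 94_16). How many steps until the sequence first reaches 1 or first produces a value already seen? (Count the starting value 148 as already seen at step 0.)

148 = (9,4)_16 → 97
97 = (6,1)_16 → 37
37 = (2,5)_16 → 29
29 = (1,13)_16 → 170
170 = (10,10)_16 → 200
200 = (12,8)_16 → 208
208 = (13,0)_16 → 169
169 = (10,9)_16 → 181
181 = (11,5)_16 → 146
146 = (9,2)_16 → 85
85 = (5,5)_16 → 50
50 = (3,2)_16 → 13
13 = (13)_16 → 169  — 169 repeats.
That took 13 steps.

13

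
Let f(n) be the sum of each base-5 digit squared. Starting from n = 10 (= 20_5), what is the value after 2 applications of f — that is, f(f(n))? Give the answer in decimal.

16

10 = (2,0)_5 → 2² + 0² = 4 + 0 = 4
4 = (4)_5 → 4² = 16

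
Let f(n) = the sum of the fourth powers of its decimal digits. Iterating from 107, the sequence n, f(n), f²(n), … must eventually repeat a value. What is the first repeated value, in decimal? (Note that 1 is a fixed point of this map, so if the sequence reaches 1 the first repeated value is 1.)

8208

107 → 1⁴ + 0⁴ + 7⁴ = 2402
2402 → 2⁴ + 4⁴ + 0⁴ + 2⁴ = 288
288 → 2⁴ + 8⁴ + 8⁴ = 8208
8208 → 8⁴ + 2⁴ + 0⁴ + 8⁴ = 8208  — 8208 already appeared earlier.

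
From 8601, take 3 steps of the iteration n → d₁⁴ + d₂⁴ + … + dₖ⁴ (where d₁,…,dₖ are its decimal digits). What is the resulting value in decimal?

6834

8601 → 8⁴ + 6⁴ + 0⁴ + 1⁴ = 5393
5393 → 5⁴ + 3⁴ + 9⁴ + 3⁴ = 7348
7348 → 7⁴ + 3⁴ + 4⁴ + 8⁴ = 6834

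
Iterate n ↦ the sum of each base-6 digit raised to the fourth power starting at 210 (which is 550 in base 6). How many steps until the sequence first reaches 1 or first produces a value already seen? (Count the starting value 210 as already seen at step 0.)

210 = (5,5,0)_6 → 5⁴ + 5⁴ + 0⁴ = 1250
1250 = (5,4,4,2)_6 → 5⁴ + 4⁴ + 4⁴ + 2⁴ = 1153
1153 = (5,2,0,1)_6 → 5⁴ + 2⁴ + 0⁴ + 1⁴ = 642
642 = (2,5,5,0)_6 → 2⁴ + 5⁴ + 5⁴ + 0⁴ = 1266
1266 = (5,5,1,0)_6 → 5⁴ + 5⁴ + 1⁴ + 0⁴ = 1251
1251 = (5,4,4,3)_6 → 5⁴ + 4⁴ + 4⁴ + 3⁴ = 1218
1218 = (5,3,5,0)_6 → 5⁴ + 3⁴ + 5⁴ + 0⁴ = 1331
1331 = (1,0,0,5,5)_6 → 1⁴ + 0⁴ + 0⁴ + 5⁴ + 5⁴ = 1251  — 1251 repeats.
That took 8 steps.

8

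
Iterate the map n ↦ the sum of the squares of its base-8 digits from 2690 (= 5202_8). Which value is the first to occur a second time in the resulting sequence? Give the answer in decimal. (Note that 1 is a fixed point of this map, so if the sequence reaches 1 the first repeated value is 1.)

2690 = (5,2,0,2)_8 → 5² + 2² + 0² + 2² = 33
33 = (4,1)_8 → 4² + 1² = 17
17 = (2,1)_8 → 2² + 1² = 5
5 = (5)_8 → 5² = 25
25 = (3,1)_8 → 3² + 1² = 10
10 = (1,2)_8 → 1² + 2² = 5  — 5 already appeared earlier.

5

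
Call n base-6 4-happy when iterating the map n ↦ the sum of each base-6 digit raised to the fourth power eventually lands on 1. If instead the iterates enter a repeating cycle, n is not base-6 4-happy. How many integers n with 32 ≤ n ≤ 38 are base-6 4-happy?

32: 32 → 641 → 1522 → 259 → 4 → 256 → 258 → 3 → 81 → 98 → 288 → 17 → 641  (repeats 641)
33: 33 → 706 → 419 → 1332 → 2 → 16 → 272 → 99 → 353 → 963 → 609 → 978 → 338 → 114 → 82 → 273 → 164 → 353  (repeats 353)
34: 34 → 881 → 897 → 962 → 544 → 353 → 963 → 609 → 978 → 338 → 114 → 82 → 273 → 164 → 353  (repeats 353)
35: 35 → 1250 → 1153 → 642 → 1266 → 1251 → 1218 → 1331 → 1251  (repeats 1251)
36: 36 → 1  (reaches 1)
37: 37 → 2 → 16 → 272 → 99 → 353 → 963 → 609 → 978 → 338 → 114 → 82 → 273 → 164 → 353  (repeats 353)
38: 38 → 17 → 641 → 1522 → 259 → 4 → 256 → 258 → 3 → 81 → 98 → 288 → 17  (repeats 17)
base-6 4-happy: 36

1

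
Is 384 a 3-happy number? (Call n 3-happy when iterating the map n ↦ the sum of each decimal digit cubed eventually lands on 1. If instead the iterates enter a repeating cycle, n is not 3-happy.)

not 3-happy

384 → 3³ + 8³ + 4³ = 603
603 → 6³ + 0³ + 3³ = 243
243 → 2³ + 4³ + 3³ = 99
99 → 9³ + 9³ = 1458
1458 → 1³ + 4³ + 5³ + 8³ = 702
702 → 7³ + 0³ + 2³ = 351
351 → 3³ + 5³ + 1³ = 153
153 → 1³ + 5³ + 3³ = 153  — 153 already seen; the sequence cycles without reaching 1.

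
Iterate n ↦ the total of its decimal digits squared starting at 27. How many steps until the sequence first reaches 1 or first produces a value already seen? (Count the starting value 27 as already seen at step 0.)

27 → 2² + 7² = 4 + 49 = 53
53 → 5² + 3² = 25 + 9 = 34
34 → 3² + 4² = 9 + 16 = 25
25 → 2² + 5² = 4 + 25 = 29
29 → 2² + 9² = 4 + 81 = 85
85 → 8² + 5² = 64 + 25 = 89
89 → 8² + 9² = 64 + 81 = 145
145 → 1² + 4² + 5² = 1 + 16 + 25 = 42
42 → 4² + 2² = 16 + 4 = 20
20 → 2² + 0² = 4 + 0 = 4
4 → 4² = 16
16 → 1² + 6² = 1 + 36 = 37
37 → 3² + 7² = 9 + 49 = 58
58 → 5² + 8² = 25 + 64 = 89  — 89 repeats.
That took 14 steps.

14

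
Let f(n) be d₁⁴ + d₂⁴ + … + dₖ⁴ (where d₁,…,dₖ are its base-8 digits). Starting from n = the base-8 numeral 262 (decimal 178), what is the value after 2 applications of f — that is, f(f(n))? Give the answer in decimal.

1568

178 = (2,6,2)_8 → 2⁴ + 6⁴ + 2⁴ = 16 + 1296 + 16 = 1328
1328 = (2,4,6,0)_8 → 2⁴ + 4⁴ + 6⁴ + 0⁴ = 16 + 256 + 1296 + 0 = 1568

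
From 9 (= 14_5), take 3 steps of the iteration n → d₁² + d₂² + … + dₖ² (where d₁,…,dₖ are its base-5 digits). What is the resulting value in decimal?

9 = (1,4)_5 → 1² + 4² = 17
17 = (3,2)_5 → 3² + 2² = 13
13 = (2,3)_5 → 2² + 3² = 13

13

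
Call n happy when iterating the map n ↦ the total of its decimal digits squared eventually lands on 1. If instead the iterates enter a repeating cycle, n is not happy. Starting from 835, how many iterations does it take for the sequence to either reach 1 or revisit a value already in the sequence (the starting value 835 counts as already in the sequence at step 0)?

835 → 8² + 3² + 5² = 98
98 → 9² + 8² = 145
145 → 1² + 4² + 5² = 42
42 → 4² + 2² = 20
20 → 2² + 0² = 4
4 → 4² = 16
16 → 1² + 6² = 37
37 → 3² + 7² = 58
58 → 5² + 8² = 89
89 → 8² + 9² = 145  — 145 repeats.
That took 10 steps.

10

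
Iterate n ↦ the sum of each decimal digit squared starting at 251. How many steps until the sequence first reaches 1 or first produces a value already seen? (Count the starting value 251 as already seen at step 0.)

14

251 → 30
30 → 9
9 → 81
81 → 65
65 → 61
61 → 37
37 → 58
58 → 89
89 → 145
145 → 42
42 → 20
20 → 4
4 → 16
16 → 37  — 37 repeats.
That took 14 steps.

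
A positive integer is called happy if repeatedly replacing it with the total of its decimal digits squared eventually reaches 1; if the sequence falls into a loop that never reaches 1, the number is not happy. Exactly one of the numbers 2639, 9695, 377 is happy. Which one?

2639

2639: 2639 → 130 → 10 → 1  — reaches 1 (happy)
9695: 9695 → 223 → 17 → 50 → 25 → 29 → 85 → 89 → 145 → 42 → 20 → 4 → 16 → 37 → 58 → 89  — repeats 89 (not happy)
377: 377 → 107 → 50 → 25 → 29 → 85 → 89 → 145 → 42 → 20 → 4 → 16 → 37 → 58 → 89  — repeats 89 (not happy)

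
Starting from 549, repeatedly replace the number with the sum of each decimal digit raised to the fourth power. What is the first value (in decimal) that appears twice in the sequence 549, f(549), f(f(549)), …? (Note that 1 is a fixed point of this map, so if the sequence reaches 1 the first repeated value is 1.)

549 → 5⁴ + 4⁴ + 9⁴ = 625 + 256 + 6561 = 7442
7442 → 7⁴ + 4⁴ + 4⁴ + 2⁴ = 2401 + 256 + 256 + 16 = 2929
2929 → 2⁴ + 9⁴ + 2⁴ + 9⁴ = 16 + 6561 + 16 + 6561 = 13154
13154 → 1⁴ + 3⁴ + 1⁴ + 5⁴ + 4⁴ = 1 + 81 + 1 + 625 + 256 = 964
964 → 9⁴ + 6⁴ + 4⁴ = 6561 + 1296 + 256 = 8113
8113 → 8⁴ + 1⁴ + 1⁴ + 3⁴ = 4096 + 1 + 1 + 81 = 4179
4179 → 4⁴ + 1⁴ + 7⁴ + 9⁴ = 256 + 1 + 2401 + 6561 = 9219
9219 → 9⁴ + 2⁴ + 1⁴ + 9⁴ = 6561 + 16 + 1 + 6561 = 13139
13139 → 1⁴ + 3⁴ + 1⁴ + 3⁴ + 9⁴ = 1 + 81 + 1 + 81 + 6561 = 6725
6725 → 6⁴ + 7⁴ + 2⁴ + 5⁴ = 1296 + 2401 + 16 + 625 = 4338
4338 → 4⁴ + 3⁴ + 3⁴ + 8⁴ = 256 + 81 + 81 + 4096 = 4514
4514 → 4⁴ + 5⁴ + 1⁴ + 4⁴ = 256 + 625 + 1 + 256 = 1138
1138 → 1⁴ + 1⁴ + 3⁴ + 8⁴ = 1 + 1 + 81 + 4096 = 4179  — 4179 already appeared earlier.

4179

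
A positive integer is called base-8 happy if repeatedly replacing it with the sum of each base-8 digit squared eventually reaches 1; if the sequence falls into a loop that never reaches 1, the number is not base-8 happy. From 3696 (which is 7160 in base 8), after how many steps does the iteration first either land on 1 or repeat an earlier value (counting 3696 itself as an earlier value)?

3696 = (7,1,6,0)_8 → 7² + 1² + 6² + 0² = 86
86 = (1,2,6)_8 → 1² + 2² + 6² = 41
41 = (5,1)_8 → 5² + 1² = 26
26 = (3,2)_8 → 3² + 2² = 13
13 = (1,5)_8 → 1² + 5² = 26  — 26 repeats.
That took 5 steps.

5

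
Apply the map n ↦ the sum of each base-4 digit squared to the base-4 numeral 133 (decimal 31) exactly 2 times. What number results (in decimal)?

10

31 = (1,3,3)_4 → 1² + 3² + 3² = 19
19 = (1,0,3)_4 → 1² + 0² + 3² = 10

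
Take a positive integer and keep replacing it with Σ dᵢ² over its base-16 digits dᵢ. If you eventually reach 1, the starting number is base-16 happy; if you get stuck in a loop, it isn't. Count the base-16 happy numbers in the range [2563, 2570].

4

2563: 2563 → 109 → 205 → 313 → 91 → 146 → 85 → 50 → 13 → 169 → 181 → 146  — not base-16 happy
2564: 2564 → 116 → 65 → 17 → 2 → 4 → 16 → 1  — base-16 happy
2565: 2565 → 125 → 218 → 269 → 170 → 200 → 208 → 169 → 181 → 146 → 85 → 50 → 13 → 169  — not base-16 happy
2566: 2566 → 136 → 128 → 64 → 16 → 1  — base-16 happy
2567: 2567 → 149 → 106 → 136 → 128 → 64 → 16 → 1  — base-16 happy
2568: 2568 → 164 → 116 → 65 → 17 → 2 → 4 → 16 → 1  — base-16 happy
2569: 2569 → 181 → 146 → 85 → 50 → 13 → 169 → 181  — not base-16 happy
2570: 2570 → 200 → 208 → 169 → 181 → 146 → 85 → 50 → 13 → 169  — not base-16 happy
base-16 happy: 2564, 2566, 2567, 2568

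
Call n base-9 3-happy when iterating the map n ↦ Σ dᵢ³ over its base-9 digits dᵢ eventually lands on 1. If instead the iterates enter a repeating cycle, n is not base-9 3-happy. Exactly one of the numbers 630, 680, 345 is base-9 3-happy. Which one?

630: 630 → 686 → 584 → 856 → 128 → 134 → 638 → 1198 → 470 → 476 → 980 → 540 → 432 → 152 → 856  — repeats 856 (not base-9 3-happy)
680: 680 → 664 → 856 → 128 → 134 → 638 → 1198 → 470 → 476 → 980 → 540 → 432 → 152 → 856  — repeats 856 (not base-9 3-happy)
345: 345 → 99 → 9 → 1  — reaches 1 (base-9 3-happy)

345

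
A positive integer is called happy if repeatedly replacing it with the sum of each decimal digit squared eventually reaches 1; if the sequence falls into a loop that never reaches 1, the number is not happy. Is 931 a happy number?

happy

931 → 91
91 → 82
82 → 68
68 → 100
100 → 1  — reached 1.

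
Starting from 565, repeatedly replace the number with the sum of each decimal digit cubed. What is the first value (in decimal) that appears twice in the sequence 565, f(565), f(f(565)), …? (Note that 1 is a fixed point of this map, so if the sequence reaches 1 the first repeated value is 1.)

565 → 5³ + 6³ + 5³ = 466
466 → 4³ + 6³ + 6³ = 496
496 → 4³ + 9³ + 6³ = 1009
1009 → 1³ + 0³ + 0³ + 9³ = 730
730 → 7³ + 3³ + 0³ = 370
370 → 3³ + 7³ + 0³ = 370  — 370 already appeared earlier.

370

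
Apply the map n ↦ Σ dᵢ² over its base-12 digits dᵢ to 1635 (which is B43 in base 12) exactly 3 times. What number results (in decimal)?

1635 = (11,4,3)_12 → 11² + 4² + 3² = 146
146 = (1,0,2)_12 → 1² + 0² + 2² = 5
5 = (5)_12 → 5² = 25

25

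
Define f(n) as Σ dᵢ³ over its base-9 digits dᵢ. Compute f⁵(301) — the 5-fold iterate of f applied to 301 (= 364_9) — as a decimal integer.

301 = (3,6,4)_9 → 3³ + 6³ + 4³ = 307
307 = (3,7,1)_9 → 3³ + 7³ + 1³ = 371
371 = (4,5,2)_9 → 4³ + 5³ + 2³ = 197
197 = (2,3,8)_9 → 2³ + 3³ + 8³ = 547
547 = (6,6,7)_9 → 6³ + 6³ + 7³ = 775

775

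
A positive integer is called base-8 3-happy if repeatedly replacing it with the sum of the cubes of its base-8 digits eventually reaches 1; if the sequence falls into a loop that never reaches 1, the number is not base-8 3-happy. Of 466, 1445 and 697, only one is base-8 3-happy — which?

466: 466 → 359 → 532 → 73 → 3 → 27 → 54 → 432 → 432  — repeats 432 (not base-8 3-happy)
1445: 1445 → 413 → 368 → 341 → 258 → 72 → 2 → 8 → 1  — reaches 1 (base-8 3-happy)
697: 697 → 353 → 190 → 567 → 560 → 217 → 55 → 559 → 469 → 476 → 434 → 440 → 559  — repeats 559 (not base-8 3-happy)

1445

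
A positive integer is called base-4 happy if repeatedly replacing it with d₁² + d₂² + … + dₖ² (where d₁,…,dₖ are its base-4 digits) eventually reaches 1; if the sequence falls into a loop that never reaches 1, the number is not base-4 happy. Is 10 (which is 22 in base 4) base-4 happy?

base-4 happy

10 = (2,2)_4 → 2² + 2² = 8
8 = (2,0)_4 → 2² + 0² = 4
4 = (1,0)_4 → 1² + 0² = 1  — reached 1.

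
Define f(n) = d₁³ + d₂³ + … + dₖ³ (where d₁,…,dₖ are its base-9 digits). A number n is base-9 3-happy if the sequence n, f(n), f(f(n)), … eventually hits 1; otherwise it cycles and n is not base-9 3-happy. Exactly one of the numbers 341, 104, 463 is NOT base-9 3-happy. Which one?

104

341: 341 → 577 → 345 → 99 → 9 → 1  — reaches 1 (base-9 3-happy)
104: 104 → 134 → 638 → 1198 → 470 → 476 → 980 → 540 → 432 → 152 → 856 → 128 → 134  — repeats 134 (not base-9 3-happy)
463: 463 → 405 → 125 → 577 → 345 → 99 → 9 → 1  — reaches 1 (base-9 3-happy)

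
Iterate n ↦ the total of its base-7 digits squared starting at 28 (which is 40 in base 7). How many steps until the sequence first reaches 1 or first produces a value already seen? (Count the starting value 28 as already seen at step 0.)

28 = (4,0)_7 → 16
16 = (2,2)_7 → 8
8 = (1,1)_7 → 2
2 = (2)_7 → 4
4 = (4)_7 → 16  — 16 repeats.
That took 5 steps.

5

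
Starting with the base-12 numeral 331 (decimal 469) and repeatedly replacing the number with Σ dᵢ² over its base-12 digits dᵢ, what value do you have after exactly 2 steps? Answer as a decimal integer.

469 = (3,3,1)_12 → 3² + 3² + 1² = 19
19 = (1,7)_12 → 1² + 7² = 50

50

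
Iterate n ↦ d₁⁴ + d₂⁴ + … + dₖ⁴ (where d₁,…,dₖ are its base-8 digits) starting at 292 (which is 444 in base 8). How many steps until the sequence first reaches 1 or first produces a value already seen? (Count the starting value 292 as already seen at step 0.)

3

292 = (4,4,4)_8 → 4⁴ + 4⁴ + 4⁴ = 256 + 256 + 256 = 768
768 = (1,4,0,0)_8 → 1⁴ + 4⁴ + 0⁴ + 0⁴ = 1 + 256 + 0 + 0 = 257
257 = (4,0,1)_8 → 4⁴ + 0⁴ + 1⁴ = 256 + 0 + 1 = 257  — 257 repeats.
That took 3 steps.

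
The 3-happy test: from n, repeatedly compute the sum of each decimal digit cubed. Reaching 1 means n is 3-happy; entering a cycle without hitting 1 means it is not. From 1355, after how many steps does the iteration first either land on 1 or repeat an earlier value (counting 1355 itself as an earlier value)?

1355 → 1³ + 3³ + 5³ + 5³ = 278
278 → 2³ + 7³ + 8³ = 863
863 → 8³ + 6³ + 3³ = 755
755 → 7³ + 5³ + 5³ = 593
593 → 5³ + 9³ + 3³ = 881
881 → 8³ + 8³ + 1³ = 1025
1025 → 1³ + 0³ + 2³ + 5³ = 134
134 → 1³ + 3³ + 4³ = 92
92 → 9³ + 2³ = 737
737 → 7³ + 3³ + 7³ = 713
713 → 7³ + 1³ + 3³ = 371
371 → 3³ + 7³ + 1³ = 371  — 371 repeats.
That took 12 steps.

12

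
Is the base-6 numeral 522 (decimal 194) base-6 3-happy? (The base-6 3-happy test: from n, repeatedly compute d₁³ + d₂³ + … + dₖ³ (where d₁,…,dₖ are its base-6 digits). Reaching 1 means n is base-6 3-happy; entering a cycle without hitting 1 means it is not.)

194 = (5,2,2)_6 → 5³ + 2³ + 2³ = 125 + 8 + 8 = 141
141 = (3,5,3)_6 → 3³ + 5³ + 3³ = 27 + 125 + 27 = 179
179 = (4,5,5)_6 → 4³ + 5³ + 5³ = 64 + 125 + 125 = 314
314 = (1,2,4,2)_6 → 1³ + 2³ + 4³ + 2³ = 1 + 8 + 64 + 8 = 81
81 = (2,1,3)_6 → 2³ + 1³ + 3³ = 8 + 1 + 27 = 36
36 = (1,0,0)_6 → 1³ + 0³ + 0³ = 1 + 0 + 0 = 1  — reached 1.

base-6 3-happy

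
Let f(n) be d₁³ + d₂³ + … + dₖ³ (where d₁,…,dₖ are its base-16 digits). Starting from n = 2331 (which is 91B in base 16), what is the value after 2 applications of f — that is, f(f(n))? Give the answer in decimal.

2331 = (9,1,11)_16 → 9³ + 1³ + 11³ = 729 + 1 + 1331 = 2061
2061 = (8,0,13)_16 → 8³ + 0³ + 13³ = 512 + 0 + 2197 = 2709

2709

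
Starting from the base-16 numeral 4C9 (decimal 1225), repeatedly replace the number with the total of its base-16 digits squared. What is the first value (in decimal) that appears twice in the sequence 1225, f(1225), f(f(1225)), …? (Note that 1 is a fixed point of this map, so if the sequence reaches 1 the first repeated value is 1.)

1225 = (4,12,9)_16 → 4² + 12² + 9² = 16 + 144 + 81 = 241
241 = (15,1)_16 → 15² + 1² = 225 + 1 = 226
226 = (14,2)_16 → 14² + 2² = 196 + 4 = 200
200 = (12,8)_16 → 12² + 8² = 144 + 64 = 208
208 = (13,0)_16 → 13² + 0² = 169 + 0 = 169
169 = (10,9)_16 → 10² + 9² = 100 + 81 = 181
181 = (11,5)_16 → 11² + 5² = 121 + 25 = 146
146 = (9,2)_16 → 9² + 2² = 81 + 4 = 85
85 = (5,5)_16 → 5² + 5² = 25 + 25 = 50
50 = (3,2)_16 → 3² + 2² = 9 + 4 = 13
13 = (13)_16 → 13² = 169  — 169 already appeared earlier.

169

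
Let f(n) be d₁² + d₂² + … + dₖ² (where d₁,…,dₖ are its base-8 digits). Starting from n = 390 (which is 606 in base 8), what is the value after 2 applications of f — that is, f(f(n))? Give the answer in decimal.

390 = (6,0,6)_8 → 6² + 0² + 6² = 36 + 0 + 36 = 72
72 = (1,1,0)_8 → 1² + 1² + 0² = 1 + 1 + 0 = 2

2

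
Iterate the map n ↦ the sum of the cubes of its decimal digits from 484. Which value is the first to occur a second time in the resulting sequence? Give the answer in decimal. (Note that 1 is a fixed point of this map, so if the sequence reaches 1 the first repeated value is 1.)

484 → 4³ + 8³ + 4³ = 64 + 512 + 64 = 640
640 → 6³ + 4³ + 0³ = 216 + 64 + 0 = 280
280 → 2³ + 8³ + 0³ = 8 + 512 + 0 = 520
520 → 5³ + 2³ + 0³ = 125 + 8 + 0 = 133
133 → 1³ + 3³ + 3³ = 1 + 27 + 27 = 55
55 → 5³ + 5³ = 125 + 125 = 250
250 → 2³ + 5³ + 0³ = 8 + 125 + 0 = 133  — 133 already appeared earlier.

133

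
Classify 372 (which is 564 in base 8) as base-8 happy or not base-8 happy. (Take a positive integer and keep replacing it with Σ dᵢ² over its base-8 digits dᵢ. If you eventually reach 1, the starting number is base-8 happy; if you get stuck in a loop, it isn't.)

372 = (5,6,4)_8 → 5² + 6² + 4² = 77
77 = (1,1,5)_8 → 1² + 1² + 5² = 27
27 = (3,3)_8 → 3² + 3² = 18
18 = (2,2)_8 → 2² + 2² = 8
8 = (1,0)_8 → 1² + 0² = 1  — reached 1.

base-8 happy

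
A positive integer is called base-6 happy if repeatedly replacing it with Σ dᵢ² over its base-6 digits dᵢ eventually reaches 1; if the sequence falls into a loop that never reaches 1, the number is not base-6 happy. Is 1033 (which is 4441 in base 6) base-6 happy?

base-6 happy

1033 = (4,4,4,1)_6 → 4² + 4² + 4² + 1² = 16 + 16 + 16 + 1 = 49
49 = (1,2,1)_6 → 1² + 2² + 1² = 1 + 4 + 1 = 6
6 = (1,0)_6 → 1² + 0² = 1 + 0 = 1  — reached 1.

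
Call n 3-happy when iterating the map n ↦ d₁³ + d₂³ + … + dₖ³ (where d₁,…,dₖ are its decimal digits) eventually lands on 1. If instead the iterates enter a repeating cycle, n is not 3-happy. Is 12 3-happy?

12 → 1³ + 2³ = 9
9 → 9³ = 729
729 → 7³ + 2³ + 9³ = 1080
1080 → 1³ + 0³ + 8³ + 0³ = 513
513 → 5³ + 1³ + 3³ = 153
153 → 1³ + 5³ + 3³ = 153  — 153 already seen; the sequence cycles without reaching 1.

not 3-happy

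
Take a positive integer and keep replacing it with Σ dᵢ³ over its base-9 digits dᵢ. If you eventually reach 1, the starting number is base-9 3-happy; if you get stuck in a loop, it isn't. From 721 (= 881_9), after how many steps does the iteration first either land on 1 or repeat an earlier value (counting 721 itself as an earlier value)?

3

721 = (8,8,1)_9 → 8³ + 8³ + 1³ = 1025
1025 = (1,3,5,8)_9 → 1³ + 3³ + 5³ + 8³ = 665
665 = (8,1,8)_9 → 8³ + 1³ + 8³ = 1025  — 1025 repeats.
That took 3 steps.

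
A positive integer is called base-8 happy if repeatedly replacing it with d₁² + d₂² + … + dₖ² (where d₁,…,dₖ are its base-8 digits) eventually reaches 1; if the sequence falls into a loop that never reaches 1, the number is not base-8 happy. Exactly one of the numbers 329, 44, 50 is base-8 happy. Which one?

329: 329 → 27 → 18 → 8 → 1  — reaches 1 (base-8 happy)
44: 44 → 41 → 26 → 13 → 26  — repeats 26 (not base-8 happy)
50: 50 → 40 → 25 → 10 → 5 → 25  — repeats 25 (not base-8 happy)

329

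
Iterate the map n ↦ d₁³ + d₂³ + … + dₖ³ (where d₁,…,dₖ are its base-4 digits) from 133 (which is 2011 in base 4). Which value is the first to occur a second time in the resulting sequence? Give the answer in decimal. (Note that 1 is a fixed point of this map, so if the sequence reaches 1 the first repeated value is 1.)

1

133 = (2,0,1,1)_4 → 2³ + 0³ + 1³ + 1³ = 8 + 0 + 1 + 1 = 10
10 = (2,2)_4 → 2³ + 2³ = 8 + 8 = 16
16 = (1,0,0)_4 → 1³ + 0³ + 0³ = 1 + 0 + 0 = 1  — reached the fixed point 1.
1 → 1, so 1 is the first repeated value.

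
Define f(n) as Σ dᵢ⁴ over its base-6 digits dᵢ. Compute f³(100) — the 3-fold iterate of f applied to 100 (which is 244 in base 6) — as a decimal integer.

100 = (2,4,4)_6 → 528
528 = (2,2,4,0)_6 → 288
288 = (1,2,0,0)_6 → 17

17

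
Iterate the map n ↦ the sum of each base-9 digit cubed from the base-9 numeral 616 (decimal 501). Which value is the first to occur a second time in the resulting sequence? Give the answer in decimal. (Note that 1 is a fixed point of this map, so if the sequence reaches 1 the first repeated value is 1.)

27

501 = (6,1,6)_9 → 6³ + 1³ + 6³ = 433
433 = (5,3,1)_9 → 5³ + 3³ + 1³ = 153
153 = (1,8,0)_9 → 1³ + 8³ + 0³ = 513
513 = (6,3,0)_9 → 6³ + 3³ + 0³ = 243
243 = (3,0,0)_9 → 3³ + 0³ + 0³ = 27
27 = (3,0)_9 → 3³ + 0³ = 27  — 27 already appeared earlier.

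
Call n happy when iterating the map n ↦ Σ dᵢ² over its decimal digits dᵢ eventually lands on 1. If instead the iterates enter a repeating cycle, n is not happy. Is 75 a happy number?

not happy

75 → 7² + 5² = 49 + 25 = 74
74 → 7² + 4² = 49 + 16 = 65
65 → 6² + 5² = 36 + 25 = 61
61 → 6² + 1² = 36 + 1 = 37
37 → 3² + 7² = 9 + 49 = 58
58 → 5² + 8² = 25 + 64 = 89
89 → 8² + 9² = 64 + 81 = 145
145 → 1² + 4² + 5² = 1 + 16 + 25 = 42
42 → 4² + 2² = 16 + 4 = 20
20 → 2² + 0² = 4 + 0 = 4
4 → 4² = 16
16 → 1² + 6² = 1 + 36 = 37  — 37 already seen; the sequence cycles without reaching 1.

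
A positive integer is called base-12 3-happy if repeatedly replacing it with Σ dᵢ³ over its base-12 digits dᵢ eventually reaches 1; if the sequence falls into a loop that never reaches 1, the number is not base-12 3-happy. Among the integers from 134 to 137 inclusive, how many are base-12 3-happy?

3

134: 134 → 1339 → 1099 → 1029 → 1073 → 593 → 190 → 1028 → 856 → 1520 → 1728 → 1  — base-12 3-happy
135: 135 → 1358 → 862 → 2456 → 638 → 197 → 190 → 1028 → 856 → 1520 → 1728 → 1  — base-12 3-happy
136: 136 → 1395 → 1268 → 1753 → 10 → 1000 → 1611 → 1366 → 1854 → 1217 → 762 → 368 → 736 → 190 → 1028 → 856 → 1520 → 1728 → 1  — base-12 3-happy
137: 137 → 1456 → 1065 → 1136 → 1855 → 1344 → 793 → 342 → 288 → 8 → 512 → 755 → 1464 → 1008 → 343 → 415 → 1351 → 1136  — not base-12 3-happy
base-12 3-happy: 134, 135, 136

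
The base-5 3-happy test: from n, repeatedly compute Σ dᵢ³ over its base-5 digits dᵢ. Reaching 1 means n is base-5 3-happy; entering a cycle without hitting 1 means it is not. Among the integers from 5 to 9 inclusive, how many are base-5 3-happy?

1

5: 5 → 1  — base-5 3-happy
6: 6 → 2 → 8 → 28 → 28  — not base-5 3-happy
7: 7 → 9 → 65 → 35 → 9  — not base-5 3-happy
8: 8 → 28 → 28  — not base-5 3-happy
9: 9 → 65 → 35 → 9  — not base-5 3-happy
base-5 3-happy: 5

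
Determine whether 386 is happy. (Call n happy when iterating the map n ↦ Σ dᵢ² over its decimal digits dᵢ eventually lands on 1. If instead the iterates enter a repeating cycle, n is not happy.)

happy

386 → 3² + 8² + 6² = 109
109 → 1² + 0² + 9² = 82
82 → 8² + 2² = 68
68 → 6² + 8² = 100
100 → 1² + 0² + 0² = 1  — reached 1.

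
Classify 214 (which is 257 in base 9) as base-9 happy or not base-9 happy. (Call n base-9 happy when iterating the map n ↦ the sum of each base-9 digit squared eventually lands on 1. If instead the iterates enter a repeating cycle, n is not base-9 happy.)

not base-9 happy

214 = (2,5,7)_9 → 2² + 5² + 7² = 4 + 25 + 49 = 78
78 = (8,6)_9 → 8² + 6² = 64 + 36 = 100
100 = (1,2,1)_9 → 1² + 2² + 1² = 1 + 4 + 1 = 6
6 = (6)_9 → 6² = 36
36 = (4,0)_9 → 4² + 0² = 16 + 0 = 16
16 = (1,7)_9 → 1² + 7² = 1 + 49 = 50
50 = (5,5)_9 → 5² + 5² = 25 + 25 = 50  — 50 already seen; the sequence cycles without reaching 1.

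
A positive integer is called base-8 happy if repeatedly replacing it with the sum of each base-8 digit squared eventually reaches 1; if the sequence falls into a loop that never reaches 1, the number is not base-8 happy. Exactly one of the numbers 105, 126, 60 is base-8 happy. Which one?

105

105: 105 → 27 → 18 → 8 → 1  — reaches 1 (base-8 happy)
126: 126 → 86 → 41 → 26 → 13 → 26  — repeats 26 (not base-8 happy)
60: 60 → 65 → 2 → 4 → 16 → 4  — repeats 4 (not base-8 happy)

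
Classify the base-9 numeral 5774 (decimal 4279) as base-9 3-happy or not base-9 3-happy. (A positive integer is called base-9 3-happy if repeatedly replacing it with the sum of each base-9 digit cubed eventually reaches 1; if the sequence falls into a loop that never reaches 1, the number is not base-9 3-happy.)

base-9 3-happy

4279 = (5,7,7,4)_9 → 5³ + 7³ + 7³ + 4³ = 125 + 343 + 343 + 64 = 875
875 = (1,1,7,2)_9 → 1³ + 1³ + 7³ + 2³ = 1 + 1 + 343 + 8 = 353
353 = (4,3,2)_9 → 4³ + 3³ + 2³ = 64 + 27 + 8 = 99
99 = (1,2,0)_9 → 1³ + 2³ + 0³ = 1 + 8 + 0 = 9
9 = (1,0)_9 → 1³ + 0³ = 1 + 0 = 1  — reached 1.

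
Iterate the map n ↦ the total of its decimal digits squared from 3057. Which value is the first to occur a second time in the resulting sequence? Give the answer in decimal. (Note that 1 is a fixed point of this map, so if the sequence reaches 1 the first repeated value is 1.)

58

3057 → 3² + 0² + 5² + 7² = 83
83 → 8² + 3² = 73
73 → 7² + 3² = 58
58 → 5² + 8² = 89
89 → 8² + 9² = 145
145 → 1² + 4² + 5² = 42
42 → 4² + 2² = 20
20 → 2² + 0² = 4
4 → 4² = 16
16 → 1² + 6² = 37
37 → 3² + 7² = 58  — 58 already appeared earlier.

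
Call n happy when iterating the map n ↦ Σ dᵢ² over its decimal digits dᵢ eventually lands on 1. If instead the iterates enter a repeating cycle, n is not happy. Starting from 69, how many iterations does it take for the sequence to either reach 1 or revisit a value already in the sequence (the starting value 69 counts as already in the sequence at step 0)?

13

69 → 6² + 9² = 36 + 81 = 117
117 → 1² + 1² + 7² = 1 + 1 + 49 = 51
51 → 5² + 1² = 25 + 1 = 26
26 → 2² + 6² = 4 + 36 = 40
40 → 4² + 0² = 16 + 0 = 16
16 → 1² + 6² = 1 + 36 = 37
37 → 3² + 7² = 9 + 49 = 58
58 → 5² + 8² = 25 + 64 = 89
89 → 8² + 9² = 64 + 81 = 145
145 → 1² + 4² + 5² = 1 + 16 + 25 = 42
42 → 4² + 2² = 16 + 4 = 20
20 → 2² + 0² = 4 + 0 = 4
4 → 4² = 16  — 16 repeats.
That took 13 steps.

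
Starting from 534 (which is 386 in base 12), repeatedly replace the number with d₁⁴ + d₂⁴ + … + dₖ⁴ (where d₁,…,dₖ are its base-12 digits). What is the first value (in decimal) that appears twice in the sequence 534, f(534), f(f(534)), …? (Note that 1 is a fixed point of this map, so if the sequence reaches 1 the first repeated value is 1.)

534 = (3,8,6)_12 → 3⁴ + 8⁴ + 6⁴ = 81 + 4096 + 1296 = 5473
5473 = (3,2,0,1)_12 → 3⁴ + 2⁴ + 0⁴ + 1⁴ = 81 + 16 + 0 + 1 = 98
98 = (8,2)_12 → 8⁴ + 2⁴ = 4096 + 16 = 4112
4112 = (2,4,6,8)_12 → 2⁴ + 4⁴ + 6⁴ + 8⁴ = 16 + 256 + 1296 + 4096 = 5664
5664 = (3,3,4,0)_12 → 3⁴ + 3⁴ + 4⁴ + 0⁴ = 81 + 81 + 256 + 0 = 418
418 = (2,10,10)_12 → 2⁴ + 10⁴ + 10⁴ = 16 + 10000 + 10000 = 20016
20016 = (11,7,0,0)_12 → 11⁴ + 7⁴ + 0⁴ + 0⁴ = 14641 + 2401 + 0 + 0 = 17042
17042 = (9,10,4,2)_12 → 9⁴ + 10⁴ + 4⁴ + 2⁴ = 6561 + 10000 + 256 + 16 = 16833
16833 = (9,8,10,9)_12 → 9⁴ + 8⁴ + 10⁴ + 9⁴ = 6561 + 4096 + 10000 + 6561 = 27218
27218 = (1,3,9,0,2)_12 → 1⁴ + 3⁴ + 9⁴ + 0⁴ + 2⁴ = 1 + 81 + 6561 + 0 + 16 = 6659
6659 = (3,10,2,11)_12 → 3⁴ + 10⁴ + 2⁴ + 11⁴ = 81 + 10000 + 16 + 14641 = 24738
24738 = (1,2,3,9,6)_12 → 1⁴ + 2⁴ + 3⁴ + 9⁴ + 6⁴ = 1 + 16 + 81 + 6561 + 1296 = 7955
7955 = (4,7,2,11)_12 → 4⁴ + 7⁴ + 2⁴ + 11⁴ = 256 + 2401 + 16 + 14641 = 17314
17314 = (10,0,2,10)_12 → 10⁴ + 0⁴ + 2⁴ + 10⁴ = 10000 + 0 + 16 + 10000 = 20016  — 20016 already appeared earlier.

20016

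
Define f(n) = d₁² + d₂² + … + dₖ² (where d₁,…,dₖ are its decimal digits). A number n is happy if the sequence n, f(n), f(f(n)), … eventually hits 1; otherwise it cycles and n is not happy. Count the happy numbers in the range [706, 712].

706: 706 → 85 → 89 → 145 → 42 → 20 → 4 → 16 → 37 → 58 → 89  (repeats 89)
707: 707 → 98 → 145 → 42 → 20 → 4 → 16 → 37 → 58 → 89 → 145  (repeats 145)
708: 708 → 113 → 11 → 2 → 4 → 16 → 37 → 58 → 89 → 145 → 42 → 20 → 4  (repeats 4)
709: 709 → 130 → 10 → 1  (reaches 1)
710: 710 → 50 → 25 → 29 → 85 → 89 → 145 → 42 → 20 → 4 → 16 → 37 → 58 → 89  (repeats 89)
711: 711 → 51 → 26 → 40 → 16 → 37 → 58 → 89 → 145 → 42 → 20 → 4 → 16  (repeats 16)
712: 712 → 54 → 41 → 17 → 50 → 25 → 29 → 85 → 89 → 145 → 42 → 20 → 4 → 16 → 37 → 58 → 89  (repeats 89)
happy: 709

1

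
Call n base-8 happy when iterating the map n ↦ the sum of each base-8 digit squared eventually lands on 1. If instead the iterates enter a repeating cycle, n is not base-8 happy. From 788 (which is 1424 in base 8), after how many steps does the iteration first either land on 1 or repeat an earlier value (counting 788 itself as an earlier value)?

5

788 = (1,4,2,4)_8 → 1² + 4² + 2² + 4² = 37
37 = (4,5)_8 → 4² + 5² = 41
41 = (5,1)_8 → 5² + 1² = 26
26 = (3,2)_8 → 3² + 2² = 13
13 = (1,5)_8 → 1² + 5² = 26  — 26 repeats.
That took 5 steps.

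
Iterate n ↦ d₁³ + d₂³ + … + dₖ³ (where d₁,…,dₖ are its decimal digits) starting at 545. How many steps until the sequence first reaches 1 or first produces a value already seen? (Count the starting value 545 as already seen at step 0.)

6

545 → 5³ + 4³ + 5³ = 125 + 64 + 125 = 314
314 → 3³ + 1³ + 4³ = 27 + 1 + 64 = 92
92 → 9³ + 2³ = 729 + 8 = 737
737 → 7³ + 3³ + 7³ = 343 + 27 + 343 = 713
713 → 7³ + 1³ + 3³ = 343 + 1 + 27 = 371
371 → 3³ + 7³ + 1³ = 27 + 343 + 1 = 371  — 371 repeats.
That took 6 steps.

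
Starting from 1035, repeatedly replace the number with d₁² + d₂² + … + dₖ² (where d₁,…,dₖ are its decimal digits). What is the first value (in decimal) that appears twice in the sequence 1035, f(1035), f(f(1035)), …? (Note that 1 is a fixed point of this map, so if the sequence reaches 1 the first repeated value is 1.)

1035 → 1² + 0² + 3² + 5² = 35
35 → 3² + 5² = 34
34 → 3² + 4² = 25
25 → 2² + 5² = 29
29 → 2² + 9² = 85
85 → 8² + 5² = 89
89 → 8² + 9² = 145
145 → 1² + 4² + 5² = 42
42 → 4² + 2² = 20
20 → 2² + 0² = 4
4 → 4² = 16
16 → 1² + 6² = 37
37 → 3² + 7² = 58
58 → 5² + 8² = 89  — 89 already appeared earlier.

89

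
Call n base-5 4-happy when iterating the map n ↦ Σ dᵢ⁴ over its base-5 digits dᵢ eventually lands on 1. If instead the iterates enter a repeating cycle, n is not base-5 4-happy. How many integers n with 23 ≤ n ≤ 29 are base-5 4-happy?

23: 23 → 337 → 129 → 257 → 33 → 83 → 163 → 99 → 593 → 499 → 849 → 595 → 593  (repeats 593)
24: 24 → 512 → 288 → 114 → 528 → 338 → 194 → 354 → 528  (repeats 528)
25: 25 → 1  (reaches 1)
26: 26 → 2 → 16 → 82 → 98 → 418 → 244 → 594 → 674 → 514 → 528 → 338 → 194 → 354 → 528  (repeats 528)
27: 27 → 17 → 97 → 353 → 353  (repeats 353)
28: 28 → 82 → 98 → 418 → 244 → 594 → 674 → 514 → 528 → 338 → 194 → 354 → 528  (repeats 528)
29: 29 → 257 → 33 → 83 → 163 → 99 → 593 → 499 → 849 → 595 → 593  (repeats 593)
base-5 4-happy: 25

1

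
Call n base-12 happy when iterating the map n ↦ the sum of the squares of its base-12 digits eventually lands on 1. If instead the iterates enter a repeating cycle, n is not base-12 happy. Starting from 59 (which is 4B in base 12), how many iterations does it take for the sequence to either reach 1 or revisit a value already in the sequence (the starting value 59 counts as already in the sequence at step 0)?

59 = (4,11)_12 → 137
137 = (11,5)_12 → 146
146 = (1,0,2)_12 → 5
5 = (5)_12 → 25
25 = (2,1)_12 → 5  — 5 repeats.
That took 5 steps.

5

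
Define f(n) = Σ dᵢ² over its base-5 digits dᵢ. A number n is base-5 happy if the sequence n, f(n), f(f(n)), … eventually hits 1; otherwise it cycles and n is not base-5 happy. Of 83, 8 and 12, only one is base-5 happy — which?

83: 83 → 19 → 25 → 1  — reaches 1 (base-5 happy)
8: 8 → 10 → 4 → 16 → 10  — repeats 10 (not base-5 happy)
12: 12 → 8 → 10 → 4 → 16 → 10  — repeats 10 (not base-5 happy)

83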